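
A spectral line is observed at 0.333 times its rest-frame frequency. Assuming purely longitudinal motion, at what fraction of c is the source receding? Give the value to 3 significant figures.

β ≈ 0.800

f_obs/f_src = √((1−β)/(1+β)) = 0.333  ⇒  (1−β)/(1+β) = 0.11089
β = |1 − D²|/(1 + D²) = |1 − 0.11089|/(1 + 0.11089) = 0.800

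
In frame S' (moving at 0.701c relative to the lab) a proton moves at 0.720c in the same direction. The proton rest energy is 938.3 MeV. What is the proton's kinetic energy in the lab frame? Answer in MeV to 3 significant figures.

u_lab = (0.720 + 0.701)/(1 + 0.720×0.701) = 0.944362
γ = 1/√(1 − 0.944362²) = 3.0404
K = (γ − 1)m₀c² = (3.0404 − 1) × 938.3 = 2.0404 × 938.3 = 1910 MeV

K ≈ 1910 MeV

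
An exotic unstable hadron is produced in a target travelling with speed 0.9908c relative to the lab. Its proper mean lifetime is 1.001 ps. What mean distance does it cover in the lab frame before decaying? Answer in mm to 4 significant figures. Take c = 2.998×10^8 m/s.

d ≈ 2.197 mm

γ = 1/√(1 − 0.9908²) = 7.38911
Dilated lifetime: Δt = γτ₀ = 7.38911 × 1.001 ps = 7.39650 ps
d = vΔt = 0.9908c × 7.39650 ps = 2.97042×10^8 m/s × 7.39650×10^-12 s = 2.197 mm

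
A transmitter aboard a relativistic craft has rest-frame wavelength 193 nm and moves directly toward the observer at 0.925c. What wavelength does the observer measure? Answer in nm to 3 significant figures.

Relativistic Doppler: λ_obs = λ_src √((1−β)/(1+β))
= 193 × √(0.075000/1.9250) = 193 × 0.19739 = 38.1 nm

λ_obs ≈ 38.1 nm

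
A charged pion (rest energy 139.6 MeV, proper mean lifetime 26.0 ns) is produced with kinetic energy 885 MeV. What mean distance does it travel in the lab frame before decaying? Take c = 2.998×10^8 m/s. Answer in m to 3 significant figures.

γ = 1 + K/(m₀c²) = 1 + 885/139.6 = 7.3395
β = √(1 − 1/γ²) = 0.99067
Dilated lifetime: γτ₀ = 7.3395 × 26.0 ns = 190.83 ns
d = βc·γτ₀ = 0.99067 × (2.998×10^8 m/s) × 1.9083×10^-7 s = 56.7 m

d ≈ 56.7 m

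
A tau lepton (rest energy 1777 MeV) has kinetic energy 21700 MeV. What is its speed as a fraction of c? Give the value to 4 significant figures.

β ≈ 0.9971

γ = 1 + K/(m₀c²) = 1 + 21700/1777 = 13.2116
β = √(1 − 1/γ²) = 0.9971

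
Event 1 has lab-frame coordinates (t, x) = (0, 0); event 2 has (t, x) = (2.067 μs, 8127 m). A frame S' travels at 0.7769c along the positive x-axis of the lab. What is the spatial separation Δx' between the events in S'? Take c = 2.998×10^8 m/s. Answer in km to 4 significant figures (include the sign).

Δx' ≈ 12.14 km

γ = 1/√(1 − 0.7769²) = 1.58825
Δx' = γ(Δx − vΔt) = 1.58825 × (8127 m − 0.7769×(2.998×10^8 m/s)×2.067×10^-6 s)
= 1.58825 × (7645.57 m) = 12.14 km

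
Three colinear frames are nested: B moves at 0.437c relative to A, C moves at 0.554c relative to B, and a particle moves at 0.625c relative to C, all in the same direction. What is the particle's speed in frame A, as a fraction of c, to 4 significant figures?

Compose boost 2: (0.554 + 0.437)/(1 + 0.554×0.437) = 0.9910/1.24210 = 0.797844
Compose boost 3: (0.625 + 0.797844)/(1 + 0.625×0.797844) = 1.42284/1.49865 = 0.9494

u ≈ 0.9494c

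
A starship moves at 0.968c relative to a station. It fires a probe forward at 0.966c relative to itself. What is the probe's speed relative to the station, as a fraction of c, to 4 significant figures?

Relativistic velocity addition: u = (u' + v)/(1 + u'v/c²)
= (0.966 + 0.968)/(1 + 0.966×0.968) = 1.934/1.93509 = 0.9994

u ≈ 0.9994c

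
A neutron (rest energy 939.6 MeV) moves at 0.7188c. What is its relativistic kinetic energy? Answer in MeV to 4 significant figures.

γ = 1/√(1 − 0.7188²) = 1.43840
K = (γ − 1)m₀c² = (1.43840 − 1) × 939.6 MeV = 0.438400 × 939.6 MeV = 411.9 MeV

K ≈ 411.9 MeV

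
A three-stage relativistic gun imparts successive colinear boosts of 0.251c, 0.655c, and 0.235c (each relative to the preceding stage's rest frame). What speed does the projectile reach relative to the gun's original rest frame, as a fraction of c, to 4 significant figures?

Compose boost 2: (0.655 + 0.251)/(1 + 0.655×0.251) = 0.9060/1.16440 = 0.778080
Compose boost 3: (0.235 + 0.778080)/(1 + 0.235×0.778080) = 1.01308/1.18285 = 0.8565

u ≈ 0.8565c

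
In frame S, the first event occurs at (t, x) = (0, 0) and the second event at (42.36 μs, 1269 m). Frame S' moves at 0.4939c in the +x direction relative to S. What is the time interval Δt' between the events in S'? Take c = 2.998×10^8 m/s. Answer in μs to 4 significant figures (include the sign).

Δt' ≈ 46.31 μs

γ = 1/√(1 − 0.4939²) = 1.15006
Δt' = γ(Δt − vΔx/c²) = 1.15006 × (42.36 μs − 0.4939×1269 m / (2.998×10^8 m/s))
= 1.15006 × (40.2694 μs) = 46.31 μs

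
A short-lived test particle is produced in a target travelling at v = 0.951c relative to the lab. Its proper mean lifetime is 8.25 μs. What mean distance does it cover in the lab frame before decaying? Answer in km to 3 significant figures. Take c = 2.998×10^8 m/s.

d ≈ 7.61 km

γ = 1/√(1 − 0.951²) = 3.2342
Dilated lifetime: Δt = γτ₀ = 3.2342 × 8.25 μs = 26.683 μs
d = vΔt = 0.951c × 26.683 μs = 2.8511×10^8 m/s × 2.6683×10^-5 s = 7.61 km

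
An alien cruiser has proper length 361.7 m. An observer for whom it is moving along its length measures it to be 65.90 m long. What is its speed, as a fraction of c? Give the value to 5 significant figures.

γ = L₀/L = 361.7/65.90 = 5.488619
β = √(1 − 1/γ²) = 0.98326

β ≈ 0.98326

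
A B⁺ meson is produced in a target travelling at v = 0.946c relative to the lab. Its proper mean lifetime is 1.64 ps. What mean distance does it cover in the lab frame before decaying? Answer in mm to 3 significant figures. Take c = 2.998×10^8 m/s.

d ≈ 1.43 mm

γ = 1/√(1 − 0.946²) = 3.0848
Dilated lifetime: Δt = γτ₀ = 3.0848 × 1.64 ps = 5.0591 ps
d = vΔt = 0.946c × 5.0591 ps = 2.8361×10^8 m/s × 5.0591×10^-12 s = 1.43 mm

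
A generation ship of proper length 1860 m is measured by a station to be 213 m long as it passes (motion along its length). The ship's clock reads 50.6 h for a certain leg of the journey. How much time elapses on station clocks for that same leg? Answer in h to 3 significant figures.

Length contraction ⇒ γ = L₀/L = 1860/213 = 8.7324
Time dilation: Δt = γτ₀ = 8.7324 × 50.6 h = 442 h

Δt ≈ 442 h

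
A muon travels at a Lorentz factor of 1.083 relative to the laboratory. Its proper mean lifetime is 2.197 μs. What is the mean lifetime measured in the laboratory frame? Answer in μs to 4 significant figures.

Δt ≈ 2.379 μs

γ = 1.083 (given)
Time dilation: Δt = γτ₀ = 1.083 × 2.197 μs = 2.379 μs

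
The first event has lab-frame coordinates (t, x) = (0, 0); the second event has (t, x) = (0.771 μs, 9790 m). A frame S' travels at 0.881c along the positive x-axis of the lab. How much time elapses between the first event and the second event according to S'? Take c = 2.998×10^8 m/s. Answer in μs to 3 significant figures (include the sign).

γ = 1/√(1 − 0.881²) = 2.1136
Δt' = γ(Δt − vΔx/c²) = 2.1136 × (0.771 μs − 0.881×9790 m / (2.998×10^8 m/s))
= 2.1136 × (-27.998 μs) = -59.2 μs

Δt' ≈ -59.2 μs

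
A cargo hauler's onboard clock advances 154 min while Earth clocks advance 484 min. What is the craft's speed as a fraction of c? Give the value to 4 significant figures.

β ≈ 0.9480

γ = Δt/τ₀ = 484/154 = 3.14286
β = √(1 − 1/γ²) = √(1 − 1/3.14286²) = 0.9480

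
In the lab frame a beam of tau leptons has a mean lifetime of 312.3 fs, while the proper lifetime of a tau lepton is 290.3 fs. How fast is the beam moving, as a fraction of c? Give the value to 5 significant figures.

γ = Δt/τ₀ = 312.3/290.3 = 1.075784
β = √(1 − 1/γ²) = √(1 − 1/1.075784²) = 0.36868

β ≈ 0.36868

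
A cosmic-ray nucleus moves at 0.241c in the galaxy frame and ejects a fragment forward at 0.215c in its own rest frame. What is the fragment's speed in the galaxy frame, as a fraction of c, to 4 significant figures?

u ≈ 0.4335c

Compose boost 2: (0.215 + 0.241)/(1 + 0.215×0.241) = 0.4560/1.05181 = 0.4335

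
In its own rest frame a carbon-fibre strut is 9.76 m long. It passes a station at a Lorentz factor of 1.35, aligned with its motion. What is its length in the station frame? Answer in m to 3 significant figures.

L ≈ 7.23 m

γ = 1.35 (given)
Length contraction: L = L₀/γ = 9.76/1.35 = 7.23 m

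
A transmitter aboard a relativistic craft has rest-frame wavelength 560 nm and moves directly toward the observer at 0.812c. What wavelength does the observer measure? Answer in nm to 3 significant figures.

Relativistic Doppler: λ_obs = λ_src √((1−β)/(1+β))
= 560 × √(0.18800/1.8120) = 560 × 0.32211 = 180 nm

λ_obs ≈ 180 nm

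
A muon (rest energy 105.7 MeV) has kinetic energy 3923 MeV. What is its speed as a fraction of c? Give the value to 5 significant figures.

γ = 1 + K/(m₀c²) = 1 + 3923/105.7 = 38.11447
β = √(1 − 1/γ²) = 0.99966

β ≈ 0.99966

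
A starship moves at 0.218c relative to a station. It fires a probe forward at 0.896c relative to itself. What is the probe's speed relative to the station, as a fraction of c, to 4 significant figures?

u ≈ 0.9320c

Relativistic velocity addition: u = (u' + v)/(1 + u'v/c²)
= (0.896 + 0.218)/(1 + 0.896×0.218) = 1.114/1.19533 = 0.9320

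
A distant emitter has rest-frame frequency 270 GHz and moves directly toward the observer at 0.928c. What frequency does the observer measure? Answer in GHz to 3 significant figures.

f_obs ≈ 1400 GHz

Relativistic Doppler: f_obs = f_src √((1+β)/(1−β))
= 270 × √(1.9280/0.072000) = 270 × 5.1747 = 1400 GHz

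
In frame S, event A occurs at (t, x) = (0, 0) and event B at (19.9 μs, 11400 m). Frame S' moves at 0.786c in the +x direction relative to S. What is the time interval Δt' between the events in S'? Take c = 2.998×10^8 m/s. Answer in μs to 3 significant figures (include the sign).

γ = 1/√(1 − 0.786²) = 1.6175
Δt' = γ(Δt − vΔx/c²) = 1.6175 × (19.9 μs − 0.786×11400 m / (2.998×10^8 m/s))
= 1.6175 × (-9.9879 μs) = -16.2 μs

Δt' ≈ -16.2 μs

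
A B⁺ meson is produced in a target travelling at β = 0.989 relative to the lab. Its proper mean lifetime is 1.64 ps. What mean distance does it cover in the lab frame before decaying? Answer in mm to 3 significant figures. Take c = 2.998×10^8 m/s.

γ = 1/√(1 − 0.989²) = 6.7606
Dilated lifetime: Δt = γτ₀ = 6.7606 × 1.64 ps = 11.087 ps
d = vΔt = 0.989c × 11.087 ps = 2.9650×10^8 m/s × 1.1087×10^-11 s = 3.29 mm

d ≈ 3.29 mm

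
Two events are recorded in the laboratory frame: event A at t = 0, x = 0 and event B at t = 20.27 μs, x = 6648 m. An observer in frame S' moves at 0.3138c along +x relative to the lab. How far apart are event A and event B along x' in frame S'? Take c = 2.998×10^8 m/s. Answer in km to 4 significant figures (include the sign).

Δx' ≈ 4.993 km

γ = 1/√(1 − 0.3138²) = 1.05320
Δx' = γ(Δx − vΔt) = 1.05320 × (6648 m − 0.3138×(2.998×10^8 m/s)×20.27×10^-6 s)
= 1.05320 × (4741.05 m) = 4.993 km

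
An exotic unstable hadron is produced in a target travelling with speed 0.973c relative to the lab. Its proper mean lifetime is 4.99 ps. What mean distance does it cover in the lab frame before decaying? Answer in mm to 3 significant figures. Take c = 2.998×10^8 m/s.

d ≈ 6.31 mm

γ = 1/√(1 − 0.973²) = 4.3327
Dilated lifetime: Δt = γτ₀ = 4.3327 × 4.99 ps = 21.620 ps
d = vΔt = 0.973c × 21.620 ps = 2.9171×10^8 m/s × 2.1620×10^-11 s = 6.31 mm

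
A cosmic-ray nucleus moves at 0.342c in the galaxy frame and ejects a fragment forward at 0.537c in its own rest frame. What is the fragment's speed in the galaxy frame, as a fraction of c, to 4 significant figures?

Compose boost 2: (0.537 + 0.342)/(1 + 0.537×0.342) = 0.8790/1.18365 = 0.7426

u ≈ 0.7426c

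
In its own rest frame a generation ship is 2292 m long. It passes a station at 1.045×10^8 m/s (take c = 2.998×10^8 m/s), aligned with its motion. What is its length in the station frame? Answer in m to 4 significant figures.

β = v/c = 1.045×10^8 / 2.998×10^8 = 0.348566
γ = 1/√(1 − 0.348566²) = 1.06691
Length contraction: L = L₀/γ = 2292/1.06691 = 2148 m

L ≈ 2148 m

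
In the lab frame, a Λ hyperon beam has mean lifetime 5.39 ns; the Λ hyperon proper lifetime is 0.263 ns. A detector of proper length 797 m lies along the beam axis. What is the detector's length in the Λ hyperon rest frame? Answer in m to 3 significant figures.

Time dilation ⇒ γ = Δt/τ₀ = 5.39/0.263 = 20.494
Length contraction: L = L₀/γ = 797/20.494 = 38.9 m

L ≈ 38.9 m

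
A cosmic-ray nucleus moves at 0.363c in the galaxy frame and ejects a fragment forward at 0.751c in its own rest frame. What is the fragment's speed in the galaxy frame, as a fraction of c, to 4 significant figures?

u ≈ 0.8754c

Compose boost 2: (0.751 + 0.363)/(1 + 0.751×0.363) = 1.114/1.27261 = 0.8754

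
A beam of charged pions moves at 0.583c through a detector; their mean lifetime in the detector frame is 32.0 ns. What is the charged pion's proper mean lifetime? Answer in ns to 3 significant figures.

τ₀ ≈ 26.0 ns

γ = 1/√(1 − 0.583²) = 1.2308
Proper time: τ₀ = Δt/γ = 32.0/1.2308 = 26.0 ns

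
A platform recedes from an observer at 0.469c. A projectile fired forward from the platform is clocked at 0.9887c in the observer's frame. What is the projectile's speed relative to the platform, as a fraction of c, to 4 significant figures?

Inverse velocity addition: u' = (u − v)/(1 − uv/c²)
= (0.9887 − 0.469)/(1 − 0.9887×0.469) = 0.5197/0.536300 = 0.9690

u' ≈ 0.9690c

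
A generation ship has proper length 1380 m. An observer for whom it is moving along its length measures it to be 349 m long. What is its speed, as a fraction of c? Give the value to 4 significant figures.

γ = L₀/L = 1380/349 = 3.95415
β = √(1 − 1/γ²) = 0.9675

β ≈ 0.9675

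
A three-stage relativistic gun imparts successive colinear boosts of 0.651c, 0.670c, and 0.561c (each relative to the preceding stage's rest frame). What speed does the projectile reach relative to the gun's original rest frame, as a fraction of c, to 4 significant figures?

Compose boost 2: (0.670 + 0.651)/(1 + 0.670×0.651) = 1.321/1.43617 = 0.919808
Compose boost 3: (0.561 + 0.919808)/(1 + 0.561×0.919808) = 1.48081/1.51601 = 0.9768

u ≈ 0.9768c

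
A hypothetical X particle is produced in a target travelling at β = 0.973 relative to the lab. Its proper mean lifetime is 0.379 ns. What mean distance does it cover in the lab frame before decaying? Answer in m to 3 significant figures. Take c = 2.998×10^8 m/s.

γ = 1/√(1 − 0.973²) = 4.3327
Dilated lifetime: Δt = γτ₀ = 4.3327 × 0.379 ns = 1.6421 ns
d = vΔt = 0.973c × 1.6421 ns = 2.9171×10^8 m/s × 1.6421×10^-9 s = 0.479 m

d ≈ 0.479 m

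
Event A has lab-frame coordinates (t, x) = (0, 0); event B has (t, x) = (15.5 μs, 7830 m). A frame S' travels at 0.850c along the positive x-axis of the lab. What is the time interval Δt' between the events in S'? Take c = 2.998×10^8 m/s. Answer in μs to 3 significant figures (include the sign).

γ = 1/√(1 − 0.850²) = 1.8983
Δt' = γ(Δt − vΔx/c²) = 1.8983 × (15.5 μs − 0.850×7830 m / (2.998×10^8 m/s))
= 1.8983 × (-6.6998 μs) = -12.7 μs

Δt' ≈ -12.7 μs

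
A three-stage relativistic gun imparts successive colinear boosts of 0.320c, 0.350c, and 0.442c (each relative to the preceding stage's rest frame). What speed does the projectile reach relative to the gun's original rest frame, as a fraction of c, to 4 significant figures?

u ≈ 0.8248c

Compose boost 2: (0.350 + 0.320)/(1 + 0.350×0.320) = 0.6700/1.11200 = 0.602518
Compose boost 3: (0.442 + 0.602518)/(1 + 0.442×0.602518) = 1.04452/1.26631 = 0.8248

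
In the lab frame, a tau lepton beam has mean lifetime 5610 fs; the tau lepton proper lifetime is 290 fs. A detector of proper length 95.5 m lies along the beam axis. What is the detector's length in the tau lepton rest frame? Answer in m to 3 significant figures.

L ≈ 4.94 m

Time dilation ⇒ γ = Δt/τ₀ = 5610/290 = 19.345
Length contraction: L = L₀/γ = 95.5/19.345 = 4.94 m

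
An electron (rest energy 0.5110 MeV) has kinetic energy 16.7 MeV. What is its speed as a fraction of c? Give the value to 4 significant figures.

β ≈ 0.9996

γ = 1 + K/(m₀c²) = 1 + 16.7/0.5110 = 33.6810
β = √(1 − 1/γ²) = 0.9996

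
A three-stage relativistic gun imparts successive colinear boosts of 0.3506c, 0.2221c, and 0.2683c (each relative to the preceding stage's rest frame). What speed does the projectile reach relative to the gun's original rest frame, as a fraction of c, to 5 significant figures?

u ≈ 0.69986c

Compose boost 2: (0.2221 + 0.3506)/(1 + 0.2221×0.3506) = 0.57270/1.077868 = 0.5313265
Compose boost 3: (0.2683 + 0.5313265)/(1 + 0.2683×0.5313265) = 0.7996265/1.142555 = 0.69986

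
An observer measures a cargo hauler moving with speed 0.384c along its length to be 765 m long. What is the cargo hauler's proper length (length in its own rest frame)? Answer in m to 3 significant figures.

L₀ ≈ 829 m

γ = 1/√(1 − 0.384²) = 1.0830
L₀ = γL = 1.0830 × 765 = 829 m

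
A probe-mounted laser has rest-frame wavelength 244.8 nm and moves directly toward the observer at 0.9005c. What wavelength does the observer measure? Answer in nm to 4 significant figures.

λ_obs ≈ 56.01 nm

Relativistic Doppler: λ_obs = λ_src √((1−β)/(1+β))
= 244.8 × √(0.0995000/1.90050) = 244.8 × 0.228811 = 56.01 nm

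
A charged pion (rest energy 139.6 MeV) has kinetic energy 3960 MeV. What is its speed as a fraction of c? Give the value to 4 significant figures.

β ≈ 0.9994

γ = 1 + K/(m₀c²) = 1 + 3960/139.6 = 29.3668
β = √(1 − 1/γ²) = 0.9994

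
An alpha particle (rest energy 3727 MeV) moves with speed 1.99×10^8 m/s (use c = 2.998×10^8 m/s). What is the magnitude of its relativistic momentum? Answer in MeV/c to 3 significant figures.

p ≈ 3310 MeV/c

β = v/c = 1.99×10^8 / 2.998×10^8 = 0.66378
γ = 1/√(1 − 0.66378²) = 1.3370
p = γβm₀c = 1.3370 × 0.66378 × 3727 MeV/c = 3310 MeV/c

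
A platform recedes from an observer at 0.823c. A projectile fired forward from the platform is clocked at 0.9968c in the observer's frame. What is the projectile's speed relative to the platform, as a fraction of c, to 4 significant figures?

Inverse velocity addition: u' = (u − v)/(1 − uv/c²)
= (0.9968 − 0.823)/(1 − 0.9968×0.823) = 0.1738/0.179634 = 0.9675

u' ≈ 0.9675c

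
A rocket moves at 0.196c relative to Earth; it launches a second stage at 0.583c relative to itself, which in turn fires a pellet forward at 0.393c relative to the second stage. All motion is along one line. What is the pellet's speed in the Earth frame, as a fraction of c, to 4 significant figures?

Compose boost 2: (0.583 + 0.196)/(1 + 0.583×0.196) = 0.7790/1.11427 = 0.699114
Compose boost 3: (0.393 + 0.699114)/(1 + 0.393×0.699114) = 1.09211/1.27475 = 0.8567

u ≈ 0.8567c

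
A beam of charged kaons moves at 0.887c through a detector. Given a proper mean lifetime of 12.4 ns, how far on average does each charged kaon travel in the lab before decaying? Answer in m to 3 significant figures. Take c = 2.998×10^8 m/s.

d ≈ 7.14 m

γ = 1/√(1 − 0.887²) = 2.1656
Dilated lifetime: Δt = γτ₀ = 2.1656 × 12.4 ns = 26.853 ns
d = vΔt = 0.887c × 26.853 ns = 2.6592×10^8 m/s × 2.6853×10^-8 s = 7.14 m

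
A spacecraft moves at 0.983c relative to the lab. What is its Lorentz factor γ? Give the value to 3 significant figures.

γ ≈ 5.45

γ = 1/√(1 − β²) = 1/√(1 − 0.983²) = 1/√(0.033711) = 5.45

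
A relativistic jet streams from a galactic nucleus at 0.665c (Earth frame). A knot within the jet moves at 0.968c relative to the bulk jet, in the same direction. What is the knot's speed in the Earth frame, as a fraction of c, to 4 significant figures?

u ≈ 0.9935c

Relativistic velocity addition: u = (u' + v)/(1 + u'v/c²)
= (0.968 + 0.665)/(1 + 0.968×0.665) = 1.633/1.64372 = 0.9935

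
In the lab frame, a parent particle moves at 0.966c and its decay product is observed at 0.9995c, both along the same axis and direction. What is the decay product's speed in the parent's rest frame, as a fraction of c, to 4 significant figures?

Inverse velocity addition: u' = (u − v)/(1 − uv/c²)
= (0.9995 − 0.966)/(1 − 0.9995×0.966) = 0.03350/0.0344830 = 0.9715

u' ≈ 0.9715c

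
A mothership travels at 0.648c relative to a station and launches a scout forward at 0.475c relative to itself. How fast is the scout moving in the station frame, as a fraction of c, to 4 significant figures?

Compose boost 2: (0.475 + 0.648)/(1 + 0.475×0.648) = 1.123/1.30780 = 0.8587

u ≈ 0.8587c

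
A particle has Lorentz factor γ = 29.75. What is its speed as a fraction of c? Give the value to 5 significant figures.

β ≈ 0.99943

β = √(1 − 1/γ²) = √(1 − 1/29.75²) = √(0.9988701) = 0.99943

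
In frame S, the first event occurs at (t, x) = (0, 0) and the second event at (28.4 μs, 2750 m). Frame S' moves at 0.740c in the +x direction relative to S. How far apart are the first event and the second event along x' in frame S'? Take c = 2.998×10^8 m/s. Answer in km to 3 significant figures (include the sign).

γ = 1/√(1 − 0.740²) = 1.4868
Δx' = γ(Δx − vΔt) = 1.4868 × (2750 m − 0.740×(2.998×10^8 m/s)×28.4×10^-6 s)
= 1.4868 × (-3550.6 m) = -5.28 km

Δx' ≈ -5.28 km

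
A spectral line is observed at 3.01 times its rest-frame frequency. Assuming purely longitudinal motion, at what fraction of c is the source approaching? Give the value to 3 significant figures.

f_obs/f_src = √((1+β)/(1−β)) = 3.01  ⇒  (1+β)/(1−β) = 9.0601
β = |1 − D²|/(1 + D²) = |1 − 9.0601|/(1 + 9.0601) = 0.801

β ≈ 0.801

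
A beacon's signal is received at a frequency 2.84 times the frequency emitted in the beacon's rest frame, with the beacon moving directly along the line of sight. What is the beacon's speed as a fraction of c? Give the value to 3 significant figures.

β ≈ 0.779

f_obs/f_src = √((1+β)/(1−β)) = 2.84  ⇒  (1+β)/(1−β) = 8.0656
β = |1 − D²|/(1 + D²) = |1 − 8.0656|/(1 + 8.0656) = 0.779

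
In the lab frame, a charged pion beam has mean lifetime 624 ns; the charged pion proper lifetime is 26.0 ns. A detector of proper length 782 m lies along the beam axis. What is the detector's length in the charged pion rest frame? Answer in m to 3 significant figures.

Time dilation ⇒ γ = Δt/τ₀ = 624/26.0 = 24.000
Length contraction: L = L₀/γ = 782/24.000 = 32.6 m

L ≈ 32.6 m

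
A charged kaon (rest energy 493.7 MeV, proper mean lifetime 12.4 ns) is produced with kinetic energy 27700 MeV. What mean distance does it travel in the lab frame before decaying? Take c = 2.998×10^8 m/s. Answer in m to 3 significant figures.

γ = 1 + K/(m₀c²) = 1 + 27700/493.7 = 57.107
β = √(1 − 1/γ²) = 0.99985
Dilated lifetime: γτ₀ = 57.107 × 12.4 ns = 708.13 ns
d = βc·γτ₀ = 0.99985 × (2.998×10^8 m/s) × 7.0813×10^-7 s = 212 m

d ≈ 212 m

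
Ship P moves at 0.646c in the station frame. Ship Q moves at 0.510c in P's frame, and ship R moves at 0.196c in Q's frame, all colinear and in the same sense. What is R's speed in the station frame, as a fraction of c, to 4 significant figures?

Compose boost 2: (0.510 + 0.646)/(1 + 0.510×0.646) = 1.156/1.32946 = 0.869526
Compose boost 3: (0.196 + 0.869526)/(1 + 0.196×0.869526) = 1.06553/1.17043 = 0.9104

u ≈ 0.9104c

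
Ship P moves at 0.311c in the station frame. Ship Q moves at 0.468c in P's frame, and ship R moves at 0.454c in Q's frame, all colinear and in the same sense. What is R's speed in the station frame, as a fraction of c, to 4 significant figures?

u ≈ 0.8665c

Compose boost 2: (0.468 + 0.311)/(1 + 0.468×0.311) = 0.7790/1.14555 = 0.680024
Compose boost 3: (0.454 + 0.680024)/(1 + 0.454×0.680024) = 1.13402/1.30873 = 0.8665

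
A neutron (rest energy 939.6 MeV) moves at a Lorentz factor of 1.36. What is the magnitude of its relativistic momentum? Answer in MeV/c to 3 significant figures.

p ≈ 866 MeV/c

β = √(1 − 1/γ²) = √(1 − 1/1.36²) = 0.67775
p = γβm₀c = 1.36 × 0.67775 × 939.6 MeV/c = 866 MeV/c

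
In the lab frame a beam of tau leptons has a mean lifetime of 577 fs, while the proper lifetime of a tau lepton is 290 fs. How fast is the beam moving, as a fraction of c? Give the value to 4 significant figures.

β ≈ 0.8645

γ = Δt/τ₀ = 577/290 = 1.98966
β = √(1 − 1/γ²) = √(1 − 1/1.98966²) = 0.8645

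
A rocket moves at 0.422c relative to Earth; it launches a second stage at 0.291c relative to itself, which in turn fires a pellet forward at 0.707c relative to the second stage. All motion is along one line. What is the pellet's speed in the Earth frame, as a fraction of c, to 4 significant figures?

Compose boost 2: (0.291 + 0.422)/(1 + 0.291×0.422) = 0.7130/1.12280 = 0.635018
Compose boost 3: (0.707 + 0.635018)/(1 + 0.707×0.635018) = 1.34202/1.44896 = 0.9262

u ≈ 0.9262c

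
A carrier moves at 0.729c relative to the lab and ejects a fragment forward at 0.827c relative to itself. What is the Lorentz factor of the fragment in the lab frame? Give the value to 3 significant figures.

γ ≈ 4.17

u_lab = (0.827 + 0.729)/(1 + 0.827×0.729) = 1.556/1.60288 = 0.970751
γ = 1/√(1 − 0.970751²) = 4.17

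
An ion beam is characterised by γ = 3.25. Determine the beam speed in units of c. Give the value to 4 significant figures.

β ≈ 0.9515

β = √(1 − 1/γ²) = √(1 − 1/3.25²) = √(0.905325) = 0.9515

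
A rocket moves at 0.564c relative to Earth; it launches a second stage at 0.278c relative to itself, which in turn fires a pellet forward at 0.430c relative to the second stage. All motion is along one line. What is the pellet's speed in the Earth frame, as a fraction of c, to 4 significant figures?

u ≈ 0.8819c

Compose boost 2: (0.278 + 0.564)/(1 + 0.278×0.564) = 0.8420/1.15679 = 0.727875
Compose boost 3: (0.430 + 0.727875)/(1 + 0.430×0.727875) = 1.15788/1.31299 = 0.8819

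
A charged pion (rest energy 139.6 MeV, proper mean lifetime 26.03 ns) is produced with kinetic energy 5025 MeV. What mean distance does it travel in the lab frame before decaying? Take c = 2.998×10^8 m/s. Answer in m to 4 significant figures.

d ≈ 288.6 m

γ = 1 + K/(m₀c²) = 1 + 5025/139.6 = 36.9957
β = √(1 − 1/γ²) = 0.999635
Dilated lifetime: γτ₀ = 36.9957 × 26.03 ns = 962.998 ns
d = βc·γτ₀ = 0.999635 × (2.998×10^8 m/s) × 9.62998×10^-7 s = 288.6 m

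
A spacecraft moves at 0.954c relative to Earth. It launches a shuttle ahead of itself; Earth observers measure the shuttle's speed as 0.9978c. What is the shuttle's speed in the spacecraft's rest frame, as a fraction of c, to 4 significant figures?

u' ≈ 0.9106c

Inverse velocity addition: u' = (u − v)/(1 − uv/c²)
= (0.9978 − 0.954)/(1 − 0.9978×0.954) = 0.04380/0.0480988 = 0.9106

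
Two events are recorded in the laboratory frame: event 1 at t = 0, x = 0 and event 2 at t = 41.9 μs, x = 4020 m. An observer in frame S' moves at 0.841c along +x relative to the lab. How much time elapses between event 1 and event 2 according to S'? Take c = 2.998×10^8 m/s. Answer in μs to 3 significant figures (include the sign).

Δt' ≈ 56.6 μs

γ = 1/√(1 − 0.841²) = 1.8483
Δt' = γ(Δt − vΔx/c²) = 1.8483 × (41.9 μs − 0.841×4020 m / (2.998×10^8 m/s))
= 1.8483 × (30.623 μs) = 56.6 μs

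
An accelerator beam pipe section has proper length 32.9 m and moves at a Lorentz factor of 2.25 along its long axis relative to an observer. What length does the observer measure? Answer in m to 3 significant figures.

L ≈ 14.6 m

γ = 2.25 (given)
Length contraction: L = L₀/γ = 32.9/2.25 = 14.6 m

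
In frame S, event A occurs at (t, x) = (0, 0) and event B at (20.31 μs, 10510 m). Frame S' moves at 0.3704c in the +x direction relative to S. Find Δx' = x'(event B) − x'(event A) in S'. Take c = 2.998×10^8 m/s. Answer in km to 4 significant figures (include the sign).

Δx' ≈ 8.887 km

γ = 1/√(1 − 0.3704²) = 1.07657
Δx' = γ(Δx − vΔt) = 1.07657 × (10510 m − 0.3704×(2.998×10^8 m/s)×20.31×10^-6 s)
= 1.07657 × (8254.66 m) = 8.887 km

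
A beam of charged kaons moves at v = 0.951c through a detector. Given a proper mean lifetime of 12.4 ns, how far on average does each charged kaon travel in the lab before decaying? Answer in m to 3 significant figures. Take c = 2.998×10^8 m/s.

d ≈ 11.4 m

γ = 1/√(1 − 0.951²) = 3.2342
Dilated lifetime: Δt = γτ₀ = 3.2342 × 12.4 ns = 40.105 ns
d = vΔt = 0.951c × 40.105 ns = 2.8511×10^8 m/s × 4.0105×10^-8 s = 11.4 m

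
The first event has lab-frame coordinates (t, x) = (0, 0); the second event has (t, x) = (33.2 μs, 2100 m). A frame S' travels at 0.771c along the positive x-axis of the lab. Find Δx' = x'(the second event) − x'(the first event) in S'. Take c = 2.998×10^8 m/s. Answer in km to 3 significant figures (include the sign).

Δx' ≈ -8.75 km

γ = 1/√(1 − 0.771²) = 1.5703
Δx' = γ(Δx − vΔt) = 1.5703 × (2100 m − 0.771×(2.998×10^8 m/s)×33.2×10^-6 s)
= 1.5703 × (-5574.0 m) = -8.75 km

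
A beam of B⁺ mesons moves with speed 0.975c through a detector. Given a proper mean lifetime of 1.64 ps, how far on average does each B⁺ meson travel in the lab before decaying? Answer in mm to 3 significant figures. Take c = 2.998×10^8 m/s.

γ = 1/√(1 − 0.975²) = 4.5004
Dilated lifetime: Δt = γτ₀ = 4.5004 × 1.64 ps = 7.3806 ps
d = vΔt = 0.975c × 7.3806 ps = 2.9230×10^8 m/s × 7.3806×10^-12 s = 2.16 mm

d ≈ 2.16 mm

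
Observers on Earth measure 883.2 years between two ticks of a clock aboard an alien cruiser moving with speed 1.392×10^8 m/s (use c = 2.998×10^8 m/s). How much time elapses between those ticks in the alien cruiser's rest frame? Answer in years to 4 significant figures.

β = v/c = 1.392×10^8 / 2.998×10^8 = 0.464310
γ = 1/√(1 − 0.464310²) = 1.12908
Proper time: τ₀ = Δt/γ = 883.2/1.12908 = 782.2 years

τ₀ ≈ 782.2 years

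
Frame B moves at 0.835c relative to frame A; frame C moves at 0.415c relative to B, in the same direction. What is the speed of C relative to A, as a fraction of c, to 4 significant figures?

u ≈ 0.9283c

Compose boost 2: (0.415 + 0.835)/(1 + 0.415×0.835) = 1.250/1.34652 = 0.9283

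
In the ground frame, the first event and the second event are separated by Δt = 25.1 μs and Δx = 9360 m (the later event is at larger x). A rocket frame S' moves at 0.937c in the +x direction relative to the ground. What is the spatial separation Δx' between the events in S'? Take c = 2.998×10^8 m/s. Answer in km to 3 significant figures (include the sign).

Δx' ≈ 6.61 km

γ = 1/√(1 − 0.937²) = 2.8626
Δx' = γ(Δx − vΔt) = 2.8626 × (9360 m − 0.937×(2.998×10^8 m/s)×25.1×10^-6 s)
= 2.8626 × (2309.1 m) = 6.61 km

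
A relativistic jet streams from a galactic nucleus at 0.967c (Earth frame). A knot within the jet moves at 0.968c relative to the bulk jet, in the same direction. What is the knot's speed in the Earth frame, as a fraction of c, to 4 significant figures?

u ≈ 0.9995c

Relativistic velocity addition: u = (u' + v)/(1 + u'v/c²)
= (0.968 + 0.967)/(1 + 0.968×0.967) = 1.935/1.93606 = 0.9995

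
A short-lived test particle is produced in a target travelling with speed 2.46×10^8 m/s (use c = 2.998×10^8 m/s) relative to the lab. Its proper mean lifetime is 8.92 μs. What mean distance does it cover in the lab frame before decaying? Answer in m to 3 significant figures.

β = v/c = 2.46×10^8 / 2.998×10^8 = 0.82055
γ = 1/√(1 − 0.82055²) = 1.7495
Dilated lifetime: Δt = γτ₀ = 1.7495 × 8.92 μs = 15.606 μs
d = vΔt = 0.82055c × 15.606 μs = 2.4600×10^8 m/s × 1.5606×10^-5 s = 3840 m

d ≈ 3840 m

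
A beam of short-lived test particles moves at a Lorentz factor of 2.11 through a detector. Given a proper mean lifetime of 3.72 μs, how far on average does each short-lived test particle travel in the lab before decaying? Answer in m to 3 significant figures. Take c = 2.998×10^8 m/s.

β = √(1 − 1/γ²) = √(1 − 1/2.11²) = 0.88056
Dilated lifetime: Δt = γτ₀ = 2.11 × 3.72 μs = 7.8492 μs
d = vΔt = 0.88056c × 7.8492 μs = 2.6399×10^8 m/s × 7.8492×10^-6 s = 2070 m

d ≈ 2070 m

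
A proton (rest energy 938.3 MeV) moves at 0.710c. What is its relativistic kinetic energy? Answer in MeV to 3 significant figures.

K ≈ 394 MeV

γ = 1/√(1 − 0.710²) = 1.4200
K = (γ − 1)m₀c² = (1.4200 − 1) × 938.3 MeV = 0.42005 × 938.3 MeV = 394 MeV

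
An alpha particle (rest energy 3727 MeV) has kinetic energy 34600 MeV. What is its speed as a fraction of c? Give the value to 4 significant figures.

β ≈ 0.9953

γ = 1 + K/(m₀c²) = 1 + 34600/3727 = 10.2836
β = √(1 − 1/γ²) = 0.9953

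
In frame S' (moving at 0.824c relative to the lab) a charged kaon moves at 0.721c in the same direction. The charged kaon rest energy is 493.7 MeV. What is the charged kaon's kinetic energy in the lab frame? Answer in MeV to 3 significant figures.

K ≈ 1510 MeV

u_lab = (0.721 + 0.824)/(1 + 0.721×0.824) = 0.969196
γ = 1/√(1 − 0.969196²) = 4.0603
K = (γ − 1)m₀c² = (4.0603 − 1) × 493.7 = 3.0603 × 493.7 = 1510 MeV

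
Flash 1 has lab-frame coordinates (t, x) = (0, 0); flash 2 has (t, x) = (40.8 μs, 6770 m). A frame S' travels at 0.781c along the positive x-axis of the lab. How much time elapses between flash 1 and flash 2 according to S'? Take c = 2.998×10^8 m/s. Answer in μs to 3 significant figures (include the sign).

Δt' ≈ 37.1 μs

γ = 1/√(1 − 0.781²) = 1.6012
Δt' = γ(Δt − vΔx/c²) = 1.6012 × (40.8 μs − 0.781×6770 m / (2.998×10^8 m/s))
= 1.6012 × (23.164 μs) = 37.1 μs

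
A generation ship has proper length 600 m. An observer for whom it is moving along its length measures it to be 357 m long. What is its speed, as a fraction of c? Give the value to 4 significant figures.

γ = L₀/L = 600/357 = 1.68067
β = √(1 − 1/γ²) = 0.8037

β ≈ 0.8037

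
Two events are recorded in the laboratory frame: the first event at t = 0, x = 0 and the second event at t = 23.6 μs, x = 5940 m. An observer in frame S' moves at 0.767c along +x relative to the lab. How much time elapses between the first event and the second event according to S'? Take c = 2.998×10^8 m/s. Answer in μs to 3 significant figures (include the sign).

γ = 1/√(1 − 0.767²) = 1.5585
Δt' = γ(Δt − vΔx/c²) = 1.5585 × (23.6 μs − 0.767×5940 m / (2.998×10^8 m/s))
= 1.5585 × (8.4033 μs) = 13.1 μs

Δt' ≈ 13.1 μs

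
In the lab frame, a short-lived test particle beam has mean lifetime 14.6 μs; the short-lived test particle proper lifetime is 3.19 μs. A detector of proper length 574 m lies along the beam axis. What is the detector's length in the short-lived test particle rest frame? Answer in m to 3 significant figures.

Time dilation ⇒ γ = Δt/τ₀ = 14.6/3.19 = 4.5768
Length contraction: L = L₀/γ = 574/4.5768 = 125 m

L ≈ 125 m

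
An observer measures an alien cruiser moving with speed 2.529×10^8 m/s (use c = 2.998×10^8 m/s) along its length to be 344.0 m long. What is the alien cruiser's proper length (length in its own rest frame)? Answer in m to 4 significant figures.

L₀ ≈ 640.6 m

β = v/c = 2.529×10^8 / 2.998×10^8 = 0.843562
γ = 1/√(1 − 0.843562²) = 1.86209
L₀ = γL = 1.86209 × 344.0 = 640.6 m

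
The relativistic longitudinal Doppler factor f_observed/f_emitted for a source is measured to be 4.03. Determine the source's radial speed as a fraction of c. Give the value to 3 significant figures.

β ≈ 0.884

f_obs/f_src = √((1+β)/(1−β)) = 4.03  ⇒  (1+β)/(1−β) = 16.241
β = |1 − D²|/(1 + D²) = |1 − 16.241|/(1 + 16.241) = 0.884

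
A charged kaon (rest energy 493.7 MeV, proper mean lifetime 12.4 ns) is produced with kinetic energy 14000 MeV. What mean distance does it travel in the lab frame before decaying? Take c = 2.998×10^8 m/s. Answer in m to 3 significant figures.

γ = 1 + K/(m₀c²) = 1 + 14000/493.7 = 29.357
β = √(1 − 1/γ²) = 0.99942
Dilated lifetime: γτ₀ = 29.357 × 12.4 ns = 364.03 ns
d = βc·γτ₀ = 0.99942 × (2.998×10^8 m/s) × 3.6403×10^-7 s = 109 m

d ≈ 109 m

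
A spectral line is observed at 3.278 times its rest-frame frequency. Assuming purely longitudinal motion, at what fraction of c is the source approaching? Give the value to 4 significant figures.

f_obs/f_src = √((1+β)/(1−β)) = 3.278  ⇒  (1+β)/(1−β) = 10.7453
β = |1 − D²|/(1 + D²) = |1 − 10.7453|/(1 + 10.7453) = 0.8297

β ≈ 0.8297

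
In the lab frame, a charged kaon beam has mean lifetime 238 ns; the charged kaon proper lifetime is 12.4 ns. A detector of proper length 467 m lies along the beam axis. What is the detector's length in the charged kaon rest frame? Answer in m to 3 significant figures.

Time dilation ⇒ γ = Δt/τ₀ = 238/12.4 = 19.194
Length contraction: L = L₀/γ = 467/19.194 = 24.3 m

L ≈ 24.3 m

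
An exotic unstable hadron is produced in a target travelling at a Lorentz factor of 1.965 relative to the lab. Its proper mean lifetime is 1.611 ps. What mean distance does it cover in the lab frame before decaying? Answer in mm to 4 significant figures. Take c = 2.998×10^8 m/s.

β = √(1 − 1/γ²) = √(1 − 1/1.965²) = 0.860822
Dilated lifetime: Δt = γτ₀ = 1.965 × 1.611 ps = 3.16562 ps
d = vΔt = 0.860822c × 3.16562 ps = 2.58074×10^8 m/s × 3.16562×10^-12 s = 0.8170 mm

d ≈ 0.8170 mm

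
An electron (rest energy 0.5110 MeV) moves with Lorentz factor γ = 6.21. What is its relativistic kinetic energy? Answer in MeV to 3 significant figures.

γ = 6.21 (given)
K = (γ − 1)m₀c² = (6.21 − 1) × 0.5110 MeV = 5.2100 × 0.5110 MeV = 2.66 MeV

K ≈ 2.66 MeV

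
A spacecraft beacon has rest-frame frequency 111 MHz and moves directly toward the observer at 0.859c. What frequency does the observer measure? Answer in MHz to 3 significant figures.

f_obs ≈ 403 MHz

Relativistic Doppler: f_obs = f_src √((1+β)/(1−β))
= 111 × √(1.8590/0.14100) = 111 × 3.6310 = 403 MHz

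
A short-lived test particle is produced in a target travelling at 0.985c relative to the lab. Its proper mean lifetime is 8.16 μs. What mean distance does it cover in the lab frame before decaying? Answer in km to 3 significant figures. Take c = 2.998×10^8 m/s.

γ = 1/√(1 − 0.985²) = 5.7953
Dilated lifetime: Δt = γτ₀ = 5.7953 × 8.16 μs = 47.289 μs
d = vΔt = 0.985c × 47.289 μs = 2.9530×10^8 m/s × 4.7289×10^-5 s = 14.0 km

d ≈ 14.0 km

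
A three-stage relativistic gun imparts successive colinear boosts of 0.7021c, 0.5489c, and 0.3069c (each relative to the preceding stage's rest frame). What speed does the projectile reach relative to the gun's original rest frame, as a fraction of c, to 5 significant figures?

Compose boost 2: (0.5489 + 0.7021)/(1 + 0.5489×0.7021) = 1.2510/1.385383 = 0.9029996
Compose boost 3: (0.3069 + 0.9029996)/(1 + 0.3069×0.9029996) = 1.209900/1.277131 = 0.94736

u ≈ 0.94736c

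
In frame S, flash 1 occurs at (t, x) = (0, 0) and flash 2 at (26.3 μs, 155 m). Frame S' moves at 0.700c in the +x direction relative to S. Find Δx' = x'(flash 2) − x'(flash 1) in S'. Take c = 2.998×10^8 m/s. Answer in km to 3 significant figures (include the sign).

Δx' ≈ -7.51 km

γ = 1/√(1 − 0.700²) = 1.4003
Δx' = γ(Δx − vΔt) = 1.4003 × (155 m − 0.700×(2.998×10^8 m/s)×26.3×10^-6 s)
= 1.4003 × (-5364.3 m) = -7.51 km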